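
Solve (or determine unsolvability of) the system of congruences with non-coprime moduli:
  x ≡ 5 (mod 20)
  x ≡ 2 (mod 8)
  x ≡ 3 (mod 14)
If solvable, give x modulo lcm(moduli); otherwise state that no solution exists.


Moduli 20, 8, 14 are not pairwise coprime, so CRT works modulo lcm(m_i) when all pairwise compatibility conditions hold.
Pairwise compatibility: gcd(m_i, m_j) must divide a_i - a_j for every pair.
Merge one congruence at a time:
  Start: x ≡ 5 (mod 20).
  Combine with x ≡ 2 (mod 8): gcd(20, 8) = 4, and 2 - 5 = -3 is NOT divisible by 4.
    ⇒ system is inconsistent (no integer solution).

No solution (the system is inconsistent).


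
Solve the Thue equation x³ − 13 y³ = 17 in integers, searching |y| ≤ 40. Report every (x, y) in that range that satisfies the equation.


The equation is x³ - 13y³ = 17. For fixed y, x³ = 13·y³ + 17, so a solution requires the RHS to be a perfect cube.
Strategy: iterate y from -40 to 40, compute RHS = 13·y³ + 17, and check whether it is a (positive or negative) perfect cube.
Check small values of y:
  y = 0: RHS = 17 is not a perfect cube.
  y = 1: RHS = 30 is not a perfect cube.
  y = -1: RHS = 4 is not a perfect cube.
  y = 2: RHS = 121 is not a perfect cube.
  y = -2: RHS = -87 is not a perfect cube.
  y = 3: RHS = 368 is not a perfect cube.
  y = -3: RHS = -334 is not a perfect cube.
Continuing the search up to |y| = 40 finds no solutions either.
No (x, y) in the scanned range satisfies the equation.

No integer solutions with |y| ≤ 40.


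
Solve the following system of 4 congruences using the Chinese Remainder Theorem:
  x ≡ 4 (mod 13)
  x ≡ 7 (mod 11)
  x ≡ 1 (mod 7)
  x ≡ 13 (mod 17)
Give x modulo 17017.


Product of moduli M = 13 · 11 · 7 · 17 = 17017.
Merge one congruence at a time:
  Start: x ≡ 4 (mod 13).
  Combine with x ≡ 7 (mod 11); new modulus lcm = 143.
    Write x = 4 + 13·t and substitute into x ≡ 7 (mod 11): 13·t ≡ 7 − 4 = 3 (mod 11).
    Reduce coefficients mod 11: 2·t ≡ 3 (mod 11).
    The inverse of 2 mod 11 is 6 (since 2·6 = 12 = 1·11 + 1), so t ≡ 6·3 = 18 ≡ 7 (mod 11).
    Then x = 4 + 13·7 = 95, valid modulo lcm(13, 11) = 143: x ≡ 95 (mod 143).
  Combine with x ≡ 1 (mod 7); new modulus lcm = 1001.
    Write x = 95 + 143·t and substitute into x ≡ 1 (mod 7): 143·t ≡ 1 − 95 = -94 (mod 7).
    Reduce coefficients mod 7: 3·t ≡ 4 (mod 7).
    The inverse of 3 mod 7 is 5 (since 3·5 = 15 = 2·7 + 1), so t ≡ 5·4 = 20 ≡ 6 (mod 7).
    Then x = 95 + 143·6 = 953, valid modulo lcm(143, 7) = 1001: x ≡ 953 (mod 1001).
  Combine with x ≡ 13 (mod 17); new modulus lcm = 17017.
    Write x = 953 + 1001·t and substitute into x ≡ 13 (mod 17): 1001·t ≡ 13 − 953 = -940 (mod 17).
    Reduce coefficients mod 17: 15·t ≡ 12 (mod 17).
    The inverse of 15 mod 17 is 8 (since 15·8 = 120 = 7·17 + 1), so t ≡ 8·12 = 96 ≡ 11 (mod 17).
    Then x = 953 + 1001·11 = 11964, valid modulo lcm(1001, 17) = 17017: x ≡ 11964 (mod 17017).
Verify against each original: 11964 mod 13 = 4, 11964 mod 11 = 7, 11964 mod 7 = 1, 11964 mod 17 = 13.

x ≡ 11964 (mod 17017).


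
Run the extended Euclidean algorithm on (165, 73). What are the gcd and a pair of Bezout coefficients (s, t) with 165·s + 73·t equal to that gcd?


Euclidean algorithm on (165, 73) — divide until remainder is 0:
  165 = 2 · 73 + 19
  73 = 3 · 19 + 16
  19 = 1 · 16 + 3
  16 = 5 · 3 + 1
  3 = 3 · 1 + 0
gcd(165, 73) = 1.
Track Bezout coefficients alongside the remainders: start with r₀ = 165 = a·1 + b·0 (s = 1, t = 0) and r₁ = 73 = a·0 + b·1 (s = 0, t = 1); each new remainder r_{k+1} = r_{k-1} − q_k·r_k inherits s_{k+1} = s_{k-1} − q_k·s_k, t_{k+1} = t_{k-1} − q_k·t_k, so r_k = a·s_k + b·t_k at every step:
  q = 2: r = 19, s = 1 − 2·0 = 1, t = 0 − 2·1 = -2  (check: 165·1 + 73·(-2) = 19)
  q = 3: r = 16, s = 0 − 3·1 = -3, t = 1 − 3·(-2) = 7  (check: 165·(-3) + 73·7 = 16)
  q = 1: r = 3, s = 1 − 1·(-3) = 4, t = -2 − 1·7 = -9  (check: 165·4 + 73·(-9) = 3)
  q = 5: r = 1, s = -3 − 5·4 = -23, t = 7 − 5·(-9) = 52  (check: 165·(-23) + 73·52 = 1)
The row with r = 1 (the gcd) gives the Bezout coefficients s = -23, t = 52.
Result: 165 · (-23) + 73 · (52) = 1.

gcd(165, 73) = 1; s = -23, t = 52 (check: 165·(-23) + 73·52 = 1).


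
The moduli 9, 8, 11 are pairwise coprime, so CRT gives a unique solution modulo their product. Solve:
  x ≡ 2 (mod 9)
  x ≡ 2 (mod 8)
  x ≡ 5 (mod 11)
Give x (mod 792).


Moduli 9, 8, 11 are pairwise coprime; by CRT there is a unique solution modulo M = 9 · 8 · 11 = 792.
Solve pairwise, accumulating the modulus:
  Start with x ≡ 2 (mod 9).
  Combine with x ≡ 2 (mod 8): since gcd(9, 8) = 1, we get a unique residue mod 72.
    Write x = 2 + 9·t and substitute into x ≡ 2 (mod 8): 9·t ≡ 2 − 2 = 0 (mod 8).
    Reduce coefficients mod 8: 1·t ≡ 0 (mod 8).
    So t ≡ 0 (mod 8).
    Then x = 2 + 9·0 = 2, valid modulo lcm(9, 8) = 72: x ≡ 2 (mod 72).
  Combine with x ≡ 5 (mod 11): since gcd(72, 11) = 1, we get a unique residue mod 792.
    Write x = 2 + 72·t and substitute into x ≡ 5 (mod 11): 72·t ≡ 5 − 2 = 3 (mod 11).
    Reduce coefficients mod 11: 6·t ≡ 3 (mod 11).
    The inverse of 6 mod 11 is 2 (since 6·2 = 12 = 1·11 + 1), so t ≡ 2·3 = 6 ≡ 6 (mod 11).
    Then x = 2 + 72·6 = 434, valid modulo lcm(72, 11) = 792: x ≡ 434 (mod 792).
Verify: 434 mod 9 = 2 ✓, 434 mod 8 = 2 ✓, 434 mod 11 = 5 ✓.

x ≡ 434 (mod 792).


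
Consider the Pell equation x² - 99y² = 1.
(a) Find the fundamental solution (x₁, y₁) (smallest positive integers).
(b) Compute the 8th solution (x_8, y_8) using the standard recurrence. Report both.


Step 1: Find the fundamental solution (x₁, y₁) of x² - 99y² = 1.
  Expand √99 as a continued fraction. a₀ = ⌊√99⌋ = 9; iterate m_{k+1} = d_k·a_k − m_k, d_{k+1} = (99 − m_{k+1}²)/d_k, a_{k+1} = ⌊(a₀ + m_{k+1})/d_{k+1}⌋ (starting m₀ = 0, d₀ = 1), with convergents p_k = a_k·p_{k-1} + p_{k-2}, q_k = a_k·q_{k-1} + q_{k-2} (p₋₁ = 1, q₋₁ = 0):
  k = 0: a₀ = 9; p₀/q₀ = 9/1; p₀² − 99·q₀² = 81 − 99 = -18.
  k = 1: m = 9, d = 18, a = ⌊(9 + 9)/18⌋ = 1; p/q = (1·9 + 1)/(1·1 + 0) = 10/1; p² − 99·q² = 100 − 99 = 1.
  The first convergent with p² − 99·q² = 1 gives the fundamental solution (x₁, y₁) = (10, 1).
Step 2: Apply the recurrence (x_{n+1}, y_{n+1}) = (x₁x_n + 99y₁y_n, x₁y_n + y₁x_n) repeatedly.
  From (x_1, y_1) = (10, 1): x_2 = 10·10 + 99·1·1 = 199; y_2 = 10·1 + 1·10 = 20.
  From (x_2, y_2) = (199, 20): x_3 = 10·199 + 99·1·20 = 3970; y_3 = 10·20 + 1·199 = 399.
  From (x_3, y_3) = (3970, 399): x_4 = 10·3970 + 99·1·399 = 79201; y_4 = 10·399 + 1·3970 = 7960.
  From (x_4, y_4) = (79201, 7960): x_5 = 10·79201 + 99·1·7960 = 1580050; y_5 = 10·7960 + 1·79201 = 158801.
  From (x_5, y_5) = (1580050, 158801): x_6 = 10·1580050 + 99·1·158801 = 31521799; y_6 = 10·158801 + 1·1580050 = 3168060.
  From (x_6, y_6) = (31521799, 3168060): x_7 = 10·31521799 + 99·1·3168060 = 628855930; y_7 = 10·3168060 + 1·31521799 = 63202399.
  From (x_7, y_7) = (628855930, 63202399): x_8 = 10·628855930 + 99·1·63202399 = 12545596801; y_8 = 10·63202399 + 1·628855930 = 1260879920.
Step 3: Verify x_8² - 99·y_8² = 157391999093261433601 - 157391999093261433600 = 1 (should be 1). ✓

(x_1, y_1) = (10, 1); (x_8, y_8) = (12545596801, 1260879920).


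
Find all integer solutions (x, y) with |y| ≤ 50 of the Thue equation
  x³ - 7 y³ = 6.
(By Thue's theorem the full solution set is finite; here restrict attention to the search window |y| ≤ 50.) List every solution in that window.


The equation is x³ - 7y³ = 6. For fixed y, x³ = 7·y³ + 6, so a solution requires the RHS to be a perfect cube.
Strategy: iterate y from -50 to 50, compute RHS = 7·y³ + 6, and check whether it is a (positive or negative) perfect cube.
Check small values of y:
  y = 0: RHS = 6 is not a perfect cube.
  y = 1: RHS = 13 is not a perfect cube.
  y = -1: RHS = -1 = (-1)³ ⇒ x = -1 works.
  y = 2: RHS = 62 is not a perfect cube.
  y = -2: RHS = -50 is not a perfect cube.
  y = 3: RHS = 195 is not a perfect cube.
  y = -3: RHS = -183 is not a perfect cube.
Continuing the search up to |y| = 50 finds no further solutions beyond those listed.
Collected solutions: (-1, -1).

Solutions (with |y| ≤ 50): (-1, -1).


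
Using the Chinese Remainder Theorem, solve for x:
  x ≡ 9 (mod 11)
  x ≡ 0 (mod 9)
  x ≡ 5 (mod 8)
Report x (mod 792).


Moduli 11, 9, 8 are pairwise coprime; by CRT there is a unique solution modulo M = 11 · 9 · 8 = 792.
Solve pairwise, accumulating the modulus:
  Start with x ≡ 9 (mod 11).
  Combine with x ≡ 0 (mod 9): since gcd(11, 9) = 1, we get a unique residue mod 99.
    Write x = 9 + 11·t and substitute into x ≡ 0 (mod 9): 11·t ≡ 0 − 9 = -9 (mod 9).
    Reduce coefficients mod 9: 2·t ≡ 0 (mod 9).
    The inverse of 2 mod 9 is 5 (since 2·5 = 10 = 1·9 + 1), so t ≡ 5·0 = 0 ≡ 0 (mod 9).
    Then x = 9 + 11·0 = 9, valid modulo lcm(11, 9) = 99: x ≡ 9 (mod 99).
  Combine with x ≡ 5 (mod 8): since gcd(99, 8) = 1, we get a unique residue mod 792.
    Write x = 9 + 99·t and substitute into x ≡ 5 (mod 8): 99·t ≡ 5 − 9 = -4 (mod 8).
    Reduce coefficients mod 8: 3·t ≡ 4 (mod 8).
    The inverse of 3 mod 8 is 3 (since 3·3 = 9 = 1·8 + 1), so t ≡ 3·4 = 12 ≡ 4 (mod 8).
    Then x = 9 + 99·4 = 405, valid modulo lcm(99, 8) = 792: x ≡ 405 (mod 792).
Verify: 405 mod 11 = 9 ✓, 405 mod 9 = 0 ✓, 405 mod 8 = 5 ✓.

x ≡ 405 (mod 792).


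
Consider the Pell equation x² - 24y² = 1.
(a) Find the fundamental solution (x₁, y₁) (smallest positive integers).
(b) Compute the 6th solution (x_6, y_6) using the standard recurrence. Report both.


Step 1: Find the fundamental solution (x₁, y₁) of x² - 24y² = 1.
  Expand √24 as a continued fraction. a₀ = ⌊√24⌋ = 4; iterate m_{k+1} = d_k·a_k − m_k, d_{k+1} = (24 − m_{k+1}²)/d_k, a_{k+1} = ⌊(a₀ + m_{k+1})/d_{k+1}⌋ (starting m₀ = 0, d₀ = 1), with convergents p_k = a_k·p_{k-1} + p_{k-2}, q_k = a_k·q_{k-1} + q_{k-2} (p₋₁ = 1, q₋₁ = 0):
  k = 0: a₀ = 4; p₀/q₀ = 4/1; p₀² − 24·q₀² = 16 − 24 = -8.
  k = 1: m = 4, d = 8, a = ⌊(4 + 4)/8⌋ = 1; p/q = (1·4 + 1)/(1·1 + 0) = 5/1; p² − 24·q² = 25 − 24 = 1.
  The first convergent with p² − 24·q² = 1 gives the fundamental solution (x₁, y₁) = (5, 1).
Step 2: Apply the recurrence (x_{n+1}, y_{n+1}) = (x₁x_n + 24y₁y_n, x₁y_n + y₁x_n) repeatedly.
  From (x_1, y_1) = (5, 1): x_2 = 5·5 + 24·1·1 = 49; y_2 = 5·1 + 1·5 = 10.
  From (x_2, y_2) = (49, 10): x_3 = 5·49 + 24·1·10 = 485; y_3 = 5·10 + 1·49 = 99.
  From (x_3, y_3) = (485, 99): x_4 = 5·485 + 24·1·99 = 4801; y_4 = 5·99 + 1·485 = 980.
  From (x_4, y_4) = (4801, 980): x_5 = 5·4801 + 24·1·980 = 47525; y_5 = 5·980 + 1·4801 = 9701.
  From (x_5, y_5) = (47525, 9701): x_6 = 5·47525 + 24·1·9701 = 470449; y_6 = 5·9701 + 1·47525 = 96030.
Step 3: Verify x_6² - 24·y_6² = 221322261601 - 221322261600 = 1 (should be 1). ✓

(x_1, y_1) = (5, 1); (x_6, y_6) = (470449, 96030).


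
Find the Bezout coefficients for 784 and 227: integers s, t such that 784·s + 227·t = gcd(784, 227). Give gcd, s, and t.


Euclidean algorithm on (784, 227) — divide until remainder is 0:
  784 = 3 · 227 + 103
  227 = 2 · 103 + 21
  103 = 4 · 21 + 19
  21 = 1 · 19 + 2
  19 = 9 · 2 + 1
  2 = 2 · 1 + 0
gcd(784, 227) = 1.
Track Bezout coefficients alongside the remainders: start with r₀ = 784 = a·1 + b·0 (s = 1, t = 0) and r₁ = 227 = a·0 + b·1 (s = 0, t = 1); each new remainder r_{k+1} = r_{k-1} − q_k·r_k inherits s_{k+1} = s_{k-1} − q_k·s_k, t_{k+1} = t_{k-1} − q_k·t_k, so r_k = a·s_k + b·t_k at every step:
  q = 3: r = 103, s = 1 − 3·0 = 1, t = 0 − 3·1 = -3  (check: 784·1 + 227·(-3) = 103)
  q = 2: r = 21, s = 0 − 2·1 = -2, t = 1 − 2·(-3) = 7  (check: 784·(-2) + 227·7 = 21)
  q = 4: r = 19, s = 1 − 4·(-2) = 9, t = -3 − 4·7 = -31  (check: 784·9 + 227·(-31) = 19)
  q = 1: r = 2, s = -2 − 1·9 = -11, t = 7 − 1·(-31) = 38  (check: 784·(-11) + 227·38 = 2)
  q = 9: r = 1, s = 9 − 9·(-11) = 108, t = -31 − 9·38 = -373  (check: 784·108 + 227·(-373) = 1)
The row with r = 1 (the gcd) gives the Bezout coefficients s = 108, t = -373.
Result: 784 · (108) + 227 · (-373) = 1.

gcd(784, 227) = 1; s = 108, t = -373 (check: 784·108 + 227·(-373) = 1).


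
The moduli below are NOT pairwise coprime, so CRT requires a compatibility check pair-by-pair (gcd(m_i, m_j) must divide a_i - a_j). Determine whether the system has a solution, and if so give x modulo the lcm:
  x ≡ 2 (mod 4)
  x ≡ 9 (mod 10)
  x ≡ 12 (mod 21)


Moduli 4, 10, 21 are not pairwise coprime, so CRT works modulo lcm(m_i) when all pairwise compatibility conditions hold.
Pairwise compatibility: gcd(m_i, m_j) must divide a_i - a_j for every pair.
Merge one congruence at a time:
  Start: x ≡ 2 (mod 4).
  Combine with x ≡ 9 (mod 10): gcd(4, 10) = 2, and 9 - 2 = 7 is NOT divisible by 2.
    ⇒ system is inconsistent (no integer solution).

No solution (the system is inconsistent).


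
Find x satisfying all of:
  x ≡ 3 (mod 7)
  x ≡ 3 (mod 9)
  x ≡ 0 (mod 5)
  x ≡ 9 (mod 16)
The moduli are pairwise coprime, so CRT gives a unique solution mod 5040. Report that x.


Product of moduli M = 7 · 9 · 5 · 16 = 5040.
Merge one congruence at a time:
  Start: x ≡ 3 (mod 7).
  Combine with x ≡ 3 (mod 9); new modulus lcm = 63.
    Write x = 3 + 7·t and substitute into x ≡ 3 (mod 9): 7·t ≡ 3 − 3 = 0 (mod 9).
    The inverse of 7 mod 9 is 4 (since 7·4 = 28 = 3·9 + 1), so t ≡ 4·0 = 0 ≡ 0 (mod 9).
    Then x = 3 + 7·0 = 3, valid modulo lcm(7, 9) = 63: x ≡ 3 (mod 63).
  Combine with x ≡ 0 (mod 5); new modulus lcm = 315.
    Write x = 3 + 63·t and substitute into x ≡ 0 (mod 5): 63·t ≡ 0 − 3 = -3 (mod 5).
    Reduce coefficients mod 5: 3·t ≡ 2 (mod 5).
    The inverse of 3 mod 5 is 2 (since 3·2 = 6 = 1·5 + 1), so t ≡ 2·2 = 4 ≡ 4 (mod 5).
    Then x = 3 + 63·4 = 255, valid modulo lcm(63, 5) = 315: x ≡ 255 (mod 315).
  Combine with x ≡ 9 (mod 16); new modulus lcm = 5040.
    Write x = 255 + 315·t and substitute into x ≡ 9 (mod 16): 315·t ≡ 9 − 255 = -246 (mod 16).
    Reduce coefficients mod 16: 11·t ≡ 10 (mod 16).
    The inverse of 11 mod 16 is 3 (since 11·3 = 33 = 2·16 + 1), so t ≡ 3·10 = 30 ≡ 14 (mod 16).
    Then x = 255 + 315·14 = 4665, valid modulo lcm(315, 16) = 5040: x ≡ 4665 (mod 5040).
Verify against each original: 4665 mod 7 = 3, 4665 mod 9 = 3, 4665 mod 5 = 0, 4665 mod 16 = 9.

x ≡ 4665 (mod 5040).


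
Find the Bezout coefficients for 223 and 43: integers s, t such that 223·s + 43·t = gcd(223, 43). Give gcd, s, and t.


Euclidean algorithm on (223, 43) — divide until remainder is 0:
  223 = 5 · 43 + 8
  43 = 5 · 8 + 3
  8 = 2 · 3 + 2
  3 = 1 · 2 + 1
  2 = 2 · 1 + 0
gcd(223, 43) = 1.
Track Bezout coefficients alongside the remainders: start with r₀ = 223 = a·1 + b·0 (s = 1, t = 0) and r₁ = 43 = a·0 + b·1 (s = 0, t = 1); each new remainder r_{k+1} = r_{k-1} − q_k·r_k inherits s_{k+1} = s_{k-1} − q_k·s_k, t_{k+1} = t_{k-1} − q_k·t_k, so r_k = a·s_k + b·t_k at every step:
  q = 5: r = 8, s = 1 − 5·0 = 1, t = 0 − 5·1 = -5  (check: 223·1 + 43·(-5) = 8)
  q = 5: r = 3, s = 0 − 5·1 = -5, t = 1 − 5·(-5) = 26  (check: 223·(-5) + 43·26 = 3)
  q = 2: r = 2, s = 1 − 2·(-5) = 11, t = -5 − 2·26 = -57  (check: 223·11 + 43·(-57) = 2)
  q = 1: r = 1, s = -5 − 1·11 = -16, t = 26 − 1·(-57) = 83  (check: 223·(-16) + 43·83 = 1)
The row with r = 1 (the gcd) gives the Bezout coefficients s = -16, t = 83.
Result: 223 · (-16) + 43 · (83) = 1.

gcd(223, 43) = 1; s = -16, t = 83 (check: 223·(-16) + 43·83 = 1).


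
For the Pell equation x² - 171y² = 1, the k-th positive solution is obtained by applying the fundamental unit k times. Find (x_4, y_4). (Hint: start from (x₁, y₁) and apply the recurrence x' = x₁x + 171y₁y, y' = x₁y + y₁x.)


Step 1: Find the fundamental solution (x₁, y₁) of x² - 171y² = 1.
  Expand √171 as a continued fraction. a₀ = ⌊√171⌋ = 13; iterate m_{k+1} = d_k·a_k − m_k, d_{k+1} = (171 − m_{k+1}²)/d_k, a_{k+1} = ⌊(a₀ + m_{k+1})/d_{k+1}⌋ (starting m₀ = 0, d₀ = 1), with convergents p_k = a_k·p_{k-1} + p_{k-2}, q_k = a_k·q_{k-1} + q_{k-2} (p₋₁ = 1, q₋₁ = 0):
  k = 0: a₀ = 13; p₀/q₀ = 13/1; p₀² − 171·q₀² = 169 − 171 = -2.
  k = 1: m = 13, d = 2, a = ⌊(13 + 13)/2⌋ = 13; p/q = (13·13 + 1)/(13·1 + 0) = 170/13; p² − 171·q² = 28900 − 28899 = 1.
  The first convergent with p² − 171·q² = 1 gives the fundamental solution (x₁, y₁) = (170, 13).
Step 2: Apply the recurrence (x_{n+1}, y_{n+1}) = (x₁x_n + 171y₁y_n, x₁y_n + y₁x_n) repeatedly.
  From (x_1, y_1) = (170, 13): x_2 = 170·170 + 171·13·13 = 57799; y_2 = 170·13 + 13·170 = 4420.
  From (x_2, y_2) = (57799, 4420): x_3 = 170·57799 + 171·13·4420 = 19651490; y_3 = 170·4420 + 13·57799 = 1502787.
  From (x_3, y_3) = (19651490, 1502787): x_4 = 170·19651490 + 171·13·1502787 = 6681448801; y_4 = 170·1502787 + 13·19651490 = 510943160.
Step 3: Verify x_4² - 171·y_4² = 44641758080384337601 - 44641758080384337600 = 1 (should be 1). ✓

(x_1, y_1) = (170, 13); (x_4, y_4) = (6681448801, 510943160).


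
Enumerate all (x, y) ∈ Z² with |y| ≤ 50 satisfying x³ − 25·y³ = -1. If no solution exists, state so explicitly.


The equation is x³ - 25y³ = -1. For fixed y, x³ = 25·y³ − 1, so a solution requires the RHS to be a perfect cube.
Strategy: iterate y from -50 to 50, compute RHS = 25·y³ − 1, and check whether it is a (positive or negative) perfect cube.
Check small values of y:
  y = 0: RHS = -1 = (-1)³ ⇒ x = -1 works.
  y = 1: RHS = 24 is not a perfect cube.
  y = -1: RHS = -26 is not a perfect cube.
  y = 2: RHS = 199 is not a perfect cube.
  y = -2: RHS = -201 is not a perfect cube.
  y = 3: RHS = 674 is not a perfect cube.
  y = -3: RHS = -676 is not a perfect cube.
Continuing the search up to |y| = 50 finds no further solutions beyond those listed.
Collected solutions: (-1, 0).

Solutions (with |y| ≤ 50): (-1, 0).


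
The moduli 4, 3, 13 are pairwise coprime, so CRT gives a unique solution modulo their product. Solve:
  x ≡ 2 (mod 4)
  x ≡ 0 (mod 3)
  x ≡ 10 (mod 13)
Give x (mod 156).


Moduli 4, 3, 13 are pairwise coprime; by CRT there is a unique solution modulo M = 4 · 3 · 13 = 156.
Solve pairwise, accumulating the modulus:
  Start with x ≡ 2 (mod 4).
  Combine with x ≡ 0 (mod 3): since gcd(4, 3) = 1, we get a unique residue mod 12.
    Write x = 2 + 4·t and substitute into x ≡ 0 (mod 3): 4·t ≡ 0 − 2 = -2 (mod 3).
    Reduce coefficients mod 3: 1·t ≡ 1 (mod 3).
    So t ≡ 1 (mod 3).
    Then x = 2 + 4·1 = 6, valid modulo lcm(4, 3) = 12: x ≡ 6 (mod 12).
  Combine with x ≡ 10 (mod 13): since gcd(12, 13) = 1, we get a unique residue mod 156.
    Write x = 6 + 12·t and substitute into x ≡ 10 (mod 13): 12·t ≡ 10 − 6 = 4 (mod 13).
    The inverse of 12 mod 13 is 12 (since 12·12 = 144 = 11·13 + 1), so t ≡ 12·4 = 48 ≡ 9 (mod 13).
    Then x = 6 + 12·9 = 114, valid modulo lcm(12, 13) = 156: x ≡ 114 (mod 156).
Verify: 114 mod 4 = 2 ✓, 114 mod 3 = 0 ✓, 114 mod 13 = 10 ✓.

x ≡ 114 (mod 156).


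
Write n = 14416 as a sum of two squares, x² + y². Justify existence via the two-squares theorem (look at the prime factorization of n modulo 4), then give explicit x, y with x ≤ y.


Step 1: Factor n = 14416 = 2^4 · 17 · 53.
Step 2: Check the mod-4 condition on each prime factor: 2 = 2 (special); 17 ≡ 1 (mod 4), exponent 1; 53 ≡ 1 (mod 4), exponent 1.
All primes ≡ 3 (mod 4) appear to even exponent (or don't appear), so by the two-squares theorem n IS expressible as a sum of two squares.
Step 3: Build a representation. Group n = k² · m with k = 4 and m = 17 · 53 = 901 (a product of primes ≡ 1 (mod 4)); a representation of m scales to one of n via (k·x)² + (k·y)² = k²(x² + y²). Each prime p ≡ 1 (mod 4) is itself a sum of two squares; find a² by testing p − a² for a perfect square:
  17: 17 − 1² = 16 = 4² ⇒ 17 = 1² + 4².
  53: 53 − 1² = 52, 53 − 2² = 49 = 7² ⇒ 53 = 2² + 7².
  Combine using the Brahmagupta–Fibonacci identity (a² + b²)(c² + d²) = (ac − bd)² + (ad + bc)² = (ac + bd)² + (ad − bc)²:
  17 · 53 = 901: from (1² + 4²)(2² + 7²), take (1·2 − 4·7, 1·7 + 4·2) = (2 − 28, 7 + 8) = (-26, 15); dropping signs (only squares matter) gives (26, 15); check 26² + 15² = 676 + 225 = 901 ✓.
  Scale by k = 4: (4·26, 4·15) = (104, 60).
Step 4: Order so x ≤ y and verify: 60² + 104² = 3600 + 10816 = 14416 = n. ✓

n = 14416 = 60² + 104² (one valid representation with x ≤ y).


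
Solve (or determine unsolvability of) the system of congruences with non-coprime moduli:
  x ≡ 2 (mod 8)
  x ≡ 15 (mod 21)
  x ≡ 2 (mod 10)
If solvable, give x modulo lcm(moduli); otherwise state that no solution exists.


Moduli 8, 21, 10 are not pairwise coprime, so CRT works modulo lcm(m_i) when all pairwise compatibility conditions hold.
Pairwise compatibility: gcd(m_i, m_j) must divide a_i - a_j for every pair.
Merge one congruence at a time:
  Start: x ≡ 2 (mod 8).
  Combine with x ≡ 15 (mod 21): gcd(8, 21) = 1; 15 - 2 = 13, which IS divisible by 1, so compatible.
    Write x = 2 + 8·t and substitute into x ≡ 15 (mod 21): 8·t ≡ 15 − 2 = 13 (mod 21).
    The inverse of 8 mod 21 is 8 (since 8·8 = 64 = 3·21 + 1), so t ≡ 8·13 = 104 ≡ 20 (mod 21).
    Then x = 2 + 8·20 = 162, valid modulo lcm(8, 21) = 168: x ≡ 162 (mod 168).
  Combine with x ≡ 2 (mod 10): gcd(168, 10) = 2; 2 - 162 = -160, which IS divisible by 2, so compatible.
    Write x = 162 + 168·t and substitute into x ≡ 2 (mod 10): 168·t ≡ 2 − 162 = -160 (mod 10).
    Divide the congruence (and modulus) by g = 2: 84·t ≡ -80 (mod 5).
    Reduce coefficients mod 5: 4·t ≡ 0 (mod 5).
    The inverse of 4 mod 5 is 4 (since 4·4 = 16 = 3·5 + 1), so t ≡ 4·0 = 0 ≡ 0 (mod 5).
    Then x = 162 + 168·0 = 162, valid modulo lcm(168, 10) = 840: x ≡ 162 (mod 840).
Verify: 162 mod 8 = 2, 162 mod 21 = 15, 162 mod 10 = 2.

x ≡ 162 (mod 840).


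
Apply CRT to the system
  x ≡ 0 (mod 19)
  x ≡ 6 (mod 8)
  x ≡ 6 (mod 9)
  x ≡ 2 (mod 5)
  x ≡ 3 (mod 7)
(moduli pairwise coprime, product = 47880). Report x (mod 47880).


Product of moduli M = 19 · 8 · 9 · 5 · 7 = 47880.
Merge one congruence at a time:
  Start: x ≡ 0 (mod 19).
  Combine with x ≡ 6 (mod 8); new modulus lcm = 152.
    Write x = 0 + 19·t and substitute into x ≡ 6 (mod 8): 19·t ≡ 6 − 0 = 6 (mod 8).
    Reduce coefficients mod 8: 3·t ≡ 6 (mod 8).
    The inverse of 3 mod 8 is 3 (since 3·3 = 9 = 1·8 + 1), so t ≡ 3·6 = 18 ≡ 2 (mod 8).
    Then x = 0 + 19·2 = 38, valid modulo lcm(19, 8) = 152: x ≡ 38 (mod 152).
  Combine with x ≡ 6 (mod 9); new modulus lcm = 1368.
    Write x = 38 + 152·t and substitute into x ≡ 6 (mod 9): 152·t ≡ 6 − 38 = -32 (mod 9).
    Reduce coefficients mod 9: 8·t ≡ 4 (mod 9).
    The inverse of 8 mod 9 is 8 (since 8·8 = 64 = 7·9 + 1), so t ≡ 8·4 = 32 ≡ 5 (mod 9).
    Then x = 38 + 152·5 = 798, valid modulo lcm(152, 9) = 1368: x ≡ 798 (mod 1368).
  Combine with x ≡ 2 (mod 5); new modulus lcm = 6840.
    Write x = 798 + 1368·t and substitute into x ≡ 2 (mod 5): 1368·t ≡ 2 − 798 = -796 (mod 5).
    Reduce coefficients mod 5: 3·t ≡ 4 (mod 5).
    The inverse of 3 mod 5 is 2 (since 3·2 = 6 = 1·5 + 1), so t ≡ 2·4 = 8 ≡ 3 (mod 5).
    Then x = 798 + 1368·3 = 4902, valid modulo lcm(1368, 5) = 6840: x ≡ 4902 (mod 6840).
  Combine with x ≡ 3 (mod 7); new modulus lcm = 47880.
    Write x = 4902 + 6840·t and substitute into x ≡ 3 (mod 7): 6840·t ≡ 3 − 4902 = -4899 (mod 7).
    Reduce coefficients mod 7: 1·t ≡ 1 (mod 7).
    So t ≡ 1 (mod 7).
    Then x = 4902 + 6840·1 = 11742, valid modulo lcm(6840, 7) = 47880: x ≡ 11742 (mod 47880).
Verify against each original: 11742 mod 19 = 0, 11742 mod 8 = 6, 11742 mod 9 = 6, 11742 mod 5 = 2, 11742 mod 7 = 3.

x ≡ 11742 (mod 47880).


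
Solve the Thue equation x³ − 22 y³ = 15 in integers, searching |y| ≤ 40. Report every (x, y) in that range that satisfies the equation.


The equation is x³ - 22y³ = 15. For fixed y, x³ = 22·y³ + 15, so a solution requires the RHS to be a perfect cube.
Strategy: iterate y from -40 to 40, compute RHS = 22·y³ + 15, and check whether it is a (positive or negative) perfect cube.
Check small values of y:
  y = 0: RHS = 15 is not a perfect cube.
  y = 1: RHS = 37 is not a perfect cube.
  y = -1: RHS = -7 is not a perfect cube.
  y = 2: RHS = 191 is not a perfect cube.
  y = -2: RHS = -161 is not a perfect cube.
  y = 3: RHS = 609 is not a perfect cube.
  y = -3: RHS = -579 is not a perfect cube.
Continuing the search up to |y| = 40 finds no solutions either.
No (x, y) in the scanned range satisfies the equation.

No integer solutions with |y| ≤ 40.


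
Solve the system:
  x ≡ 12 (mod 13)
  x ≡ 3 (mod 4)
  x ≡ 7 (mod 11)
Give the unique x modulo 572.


Moduli 13, 4, 11 are pairwise coprime; by CRT there is a unique solution modulo M = 13 · 4 · 11 = 572.
Solve pairwise, accumulating the modulus:
  Start with x ≡ 12 (mod 13).
  Combine with x ≡ 3 (mod 4): since gcd(13, 4) = 1, we get a unique residue mod 52.
    Write x = 12 + 13·t and substitute into x ≡ 3 (mod 4): 13·t ≡ 3 − 12 = -9 (mod 4).
    Reduce coefficients mod 4: 1·t ≡ 3 (mod 4).
    So t ≡ 3 (mod 4).
    Then x = 12 + 13·3 = 51, valid modulo lcm(13, 4) = 52: x ≡ 51 (mod 52).
  Combine with x ≡ 7 (mod 11): since gcd(52, 11) = 1, we get a unique residue mod 572.
    Write x = 51 + 52·t and substitute into x ≡ 7 (mod 11): 52·t ≡ 7 − 51 = -44 (mod 11).
    Reduce coefficients mod 11: 8·t ≡ 0 (mod 11).
    The inverse of 8 mod 11 is 7 (since 8·7 = 56 = 5·11 + 1), so t ≡ 7·0 = 0 ≡ 0 (mod 11).
    Then x = 51 + 52·0 = 51, valid modulo lcm(52, 11) = 572: x ≡ 51 (mod 572).
Verify: 51 mod 13 = 12 ✓, 51 mod 4 = 3 ✓, 51 mod 11 = 7 ✓.

x ≡ 51 (mod 572).


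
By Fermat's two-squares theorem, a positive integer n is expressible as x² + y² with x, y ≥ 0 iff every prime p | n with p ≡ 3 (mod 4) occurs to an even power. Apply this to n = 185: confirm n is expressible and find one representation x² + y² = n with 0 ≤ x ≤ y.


Step 1: Factor n = 185 = 5 · 37.
Step 2: Check the mod-4 condition on each prime factor: 5 ≡ 1 (mod 4), exponent 1; 37 ≡ 1 (mod 4), exponent 1.
All primes ≡ 3 (mod 4) appear to even exponent (or don't appear), so by the two-squares theorem n IS expressible as a sum of two squares.
Step 3: Build a representation. Here n = 5 · 37 is a product of primes ≡ 1 (mod 4). Each prime p ≡ 1 (mod 4) is itself a sum of two squares; find a² by testing p − a² for a perfect square:
  5: 5 − 1² = 4 = 2² ⇒ 5 = 1² + 2².
  37: 37 − 1² = 36 = 6² ⇒ 37 = 1² + 6².
  Combine using the Brahmagupta–Fibonacci identity (a² + b²)(c² + d²) = (ac − bd)² + (ad + bc)² = (ac + bd)² + (ad − bc)²:
  5 · 37 = 185: from (1² + 2²)(1² + 6²), take (1·1 − 2·6, 1·6 + 2·1) = (1 − 12, 6 + 2) = (-11, 8); dropping signs (only squares matter) gives (11, 8); check 11² + 8² = 121 + 64 = 185 ✓.
Step 4: Order so x ≤ y and verify: 8² + 11² = 64 + 121 = 185 = n. ✓

n = 185 = 8² + 11² (one valid representation with x ≤ y).


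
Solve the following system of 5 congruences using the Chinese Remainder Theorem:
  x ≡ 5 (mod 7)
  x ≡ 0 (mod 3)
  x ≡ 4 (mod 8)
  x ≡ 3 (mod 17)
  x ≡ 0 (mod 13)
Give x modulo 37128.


Product of moduli M = 7 · 3 · 8 · 17 · 13 = 37128.
Merge one congruence at a time:
  Start: x ≡ 5 (mod 7).
  Combine with x ≡ 0 (mod 3); new modulus lcm = 21.
    Write x = 5 + 7·t and substitute into x ≡ 0 (mod 3): 7·t ≡ 0 − 5 = -5 (mod 3).
    Reduce coefficients mod 3: 1·t ≡ 1 (mod 3).
    So t ≡ 1 (mod 3).
    Then x = 5 + 7·1 = 12, valid modulo lcm(7, 3) = 21: x ≡ 12 (mod 21).
  Combine with x ≡ 4 (mod 8); new modulus lcm = 168.
    Write x = 12 + 21·t and substitute into x ≡ 4 (mod 8): 21·t ≡ 4 − 12 = -8 (mod 8).
    Reduce coefficients mod 8: 5·t ≡ 0 (mod 8).
    The inverse of 5 mod 8 is 5 (since 5·5 = 25 = 3·8 + 1), so t ≡ 5·0 = 0 ≡ 0 (mod 8).
    Then x = 12 + 21·0 = 12, valid modulo lcm(21, 8) = 168: x ≡ 12 (mod 168).
  Combine with x ≡ 3 (mod 17); new modulus lcm = 2856.
    Write x = 12 + 168·t and substitute into x ≡ 3 (mod 17): 168·t ≡ 3 − 12 = -9 (mod 17).
    Reduce coefficients mod 17: 15·t ≡ 8 (mod 17).
    The inverse of 15 mod 17 is 8 (since 15·8 = 120 = 7·17 + 1), so t ≡ 8·8 = 64 ≡ 13 (mod 17).
    Then x = 12 + 168·13 = 2196, valid modulo lcm(168, 17) = 2856: x ≡ 2196 (mod 2856).
  Combine with x ≡ 0 (mod 13); new modulus lcm = 37128.
    Write x = 2196 + 2856·t and substitute into x ≡ 0 (mod 13): 2856·t ≡ 0 − 2196 = -2196 (mod 13).
    Reduce coefficients mod 13: 9·t ≡ 1 (mod 13).
    The inverse of 9 mod 13 is 3 (since 9·3 = 27 = 2·13 + 1), so t ≡ 3·1 = 3 ≡ 3 (mod 13).
    Then x = 2196 + 2856·3 = 10764, valid modulo lcm(2856, 13) = 37128: x ≡ 10764 (mod 37128).
Verify against each original: 10764 mod 7 = 5, 10764 mod 3 = 0, 10764 mod 8 = 4, 10764 mod 17 = 3, 10764 mod 13 = 0.

x ≡ 10764 (mod 37128).


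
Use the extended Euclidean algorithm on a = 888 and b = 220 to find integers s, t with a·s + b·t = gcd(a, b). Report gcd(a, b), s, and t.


Euclidean algorithm on (888, 220) — divide until remainder is 0:
  888 = 4 · 220 + 8
  220 = 27 · 8 + 4
  8 = 2 · 4 + 0
gcd(888, 220) = 4.
Track Bezout coefficients alongside the remainders: start with r₀ = 888 = a·1 + b·0 (s = 1, t = 0) and r₁ = 220 = a·0 + b·1 (s = 0, t = 1); each new remainder r_{k+1} = r_{k-1} − q_k·r_k inherits s_{k+1} = s_{k-1} − q_k·s_k, t_{k+1} = t_{k-1} − q_k·t_k, so r_k = a·s_k + b·t_k at every step:
  q = 4: r = 8, s = 1 − 4·0 = 1, t = 0 − 4·1 = -4  (check: 888·1 + 220·(-4) = 8)
  q = 27: r = 4, s = 0 − 27·1 = -27, t = 1 − 27·(-4) = 109  (check: 888·(-27) + 220·109 = 4)
The row with r = 4 (the gcd) gives the Bezout coefficients s = -27, t = 109.
Result: 888 · (-27) + 220 · (109) = 4.

gcd(888, 220) = 4; s = -27, t = 109 (check: 888·(-27) + 220·109 = 4).


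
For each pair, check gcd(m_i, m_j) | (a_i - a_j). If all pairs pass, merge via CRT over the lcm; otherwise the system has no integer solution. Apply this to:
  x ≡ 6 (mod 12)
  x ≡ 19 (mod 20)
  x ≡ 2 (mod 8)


Moduli 12, 20, 8 are not pairwise coprime, so CRT works modulo lcm(m_i) when all pairwise compatibility conditions hold.
Pairwise compatibility: gcd(m_i, m_j) must divide a_i - a_j for every pair.
Merge one congruence at a time:
  Start: x ≡ 6 (mod 12).
  Combine with x ≡ 19 (mod 20): gcd(12, 20) = 4, and 19 - 6 = 13 is NOT divisible by 4.
    ⇒ system is inconsistent (no integer solution).

No solution (the system is inconsistent).


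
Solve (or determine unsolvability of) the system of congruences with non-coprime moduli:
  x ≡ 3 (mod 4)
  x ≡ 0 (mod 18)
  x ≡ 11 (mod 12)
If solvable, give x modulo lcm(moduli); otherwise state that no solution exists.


Moduli 4, 18, 12 are not pairwise coprime, so CRT works modulo lcm(m_i) when all pairwise compatibility conditions hold.
Pairwise compatibility: gcd(m_i, m_j) must divide a_i - a_j for every pair.
Merge one congruence at a time:
  Start: x ≡ 3 (mod 4).
  Combine with x ≡ 0 (mod 18): gcd(4, 18) = 2, and 0 - 3 = -3 is NOT divisible by 2.
    ⇒ system is inconsistent (no integer solution).

No solution (the system is inconsistent).


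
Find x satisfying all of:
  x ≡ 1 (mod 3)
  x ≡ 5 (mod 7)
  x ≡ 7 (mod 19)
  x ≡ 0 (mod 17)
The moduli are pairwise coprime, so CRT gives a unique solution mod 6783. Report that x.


Product of moduli M = 3 · 7 · 19 · 17 = 6783.
Merge one congruence at a time:
  Start: x ≡ 1 (mod 3).
  Combine with x ≡ 5 (mod 7); new modulus lcm = 21.
    Write x = 1 + 3·t and substitute into x ≡ 5 (mod 7): 3·t ≡ 5 − 1 = 4 (mod 7).
    The inverse of 3 mod 7 is 5 (since 3·5 = 15 = 2·7 + 1), so t ≡ 5·4 = 20 ≡ 6 (mod 7).
    Then x = 1 + 3·6 = 19, valid modulo lcm(3, 7) = 21: x ≡ 19 (mod 21).
  Combine with x ≡ 7 (mod 19); new modulus lcm = 399.
    Write x = 19 + 21·t and substitute into x ≡ 7 (mod 19): 21·t ≡ 7 − 19 = -12 (mod 19).
    Reduce coefficients mod 19: 2·t ≡ 7 (mod 19).
    The inverse of 2 mod 19 is 10 (since 2·10 = 20 = 1·19 + 1), so t ≡ 10·7 = 70 ≡ 13 (mod 19).
    Then x = 19 + 21·13 = 292, valid modulo lcm(21, 19) = 399: x ≡ 292 (mod 399).
  Combine with x ≡ 0 (mod 17); new modulus lcm = 6783.
    Write x = 292 + 399·t and substitute into x ≡ 0 (mod 17): 399·t ≡ 0 − 292 = -292 (mod 17).
    Reduce coefficients mod 17: 8·t ≡ 14 (mod 17).
    The inverse of 8 mod 17 is 15 (since 8·15 = 120 = 7·17 + 1), so t ≡ 15·14 = 210 ≡ 6 (mod 17).
    Then x = 292 + 399·6 = 2686, valid modulo lcm(399, 17) = 6783: x ≡ 2686 (mod 6783).
Verify against each original: 2686 mod 3 = 1, 2686 mod 7 = 5, 2686 mod 19 = 7, 2686 mod 17 = 0.

x ≡ 2686 (mod 6783).


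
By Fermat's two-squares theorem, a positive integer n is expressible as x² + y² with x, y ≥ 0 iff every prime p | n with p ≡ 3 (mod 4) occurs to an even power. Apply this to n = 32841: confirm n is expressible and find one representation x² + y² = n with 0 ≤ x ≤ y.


Step 1: Factor n = 32841 = 3^2 · 41 · 89.
Step 2: Check the mod-4 condition on each prime factor: 3 ≡ 3 (mod 4), exponent 2 (must be even); 41 ≡ 1 (mod 4), exponent 1; 89 ≡ 1 (mod 4), exponent 1.
All primes ≡ 3 (mod 4) appear to even exponent (or don't appear), so by the two-squares theorem n IS expressible as a sum of two squares.
Step 3: Build a representation. Group n = k² · m with k = 3 and m = 41 · 89 = 3649 (a product of primes ≡ 1 (mod 4)); a representation of m scales to one of n via (k·x)² + (k·y)² = k²(x² + y²). Each prime p ≡ 1 (mod 4) is itself a sum of two squares; find a² by testing p − a² for a perfect square:
  41: 41 − 1² = 40, 41 − 2² = 37, 41 − 3² = 32, 41 − 4² = 25 = 5² ⇒ 41 = 4² + 5².
  89: 89 − 1² = 88, 89 − 2² = 85, 89 − 3² = 80, 89 − 4² = 73, 89 − 5² = 64 = 8² ⇒ 89 = 5² + 8².
  Combine using the Brahmagupta–Fibonacci identity (a² + b²)(c² + d²) = (ac − bd)² + (ad + bc)² = (ac + bd)² + (ad − bc)²:
  41 · 89 = 3649: from (4² + 5²)(5² + 8²), take (4·5 − 5·8, 4·8 + 5·5) = (20 − 40, 32 + 25) = (-20, 57); dropping signs (only squares matter) gives (20, 57); check 20² + 57² = 400 + 3249 = 3649 ✓.
  Scale by k = 3: (3·20, 3·57) = (60, 171).
Step 4: Order so x ≤ y and verify: 60² + 171² = 3600 + 29241 = 32841 = n. ✓

n = 32841 = 60² + 171² (one valid representation with x ≤ y).


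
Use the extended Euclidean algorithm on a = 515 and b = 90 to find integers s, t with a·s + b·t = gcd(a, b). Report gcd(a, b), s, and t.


Euclidean algorithm on (515, 90) — divide until remainder is 0:
  515 = 5 · 90 + 65
  90 = 1 · 65 + 25
  65 = 2 · 25 + 15
  25 = 1 · 15 + 10
  15 = 1 · 10 + 5
  10 = 2 · 5 + 0
gcd(515, 90) = 5.
Track Bezout coefficients alongside the remainders: start with r₀ = 515 = a·1 + b·0 (s = 1, t = 0) and r₁ = 90 = a·0 + b·1 (s = 0, t = 1); each new remainder r_{k+1} = r_{k-1} − q_k·r_k inherits s_{k+1} = s_{k-1} − q_k·s_k, t_{k+1} = t_{k-1} − q_k·t_k, so r_k = a·s_k + b·t_k at every step:
  q = 5: r = 65, s = 1 − 5·0 = 1, t = 0 − 5·1 = -5  (check: 515·1 + 90·(-5) = 65)
  q = 1: r = 25, s = 0 − 1·1 = -1, t = 1 − 1·(-5) = 6  (check: 515·(-1) + 90·6 = 25)
  q = 2: r = 15, s = 1 − 2·(-1) = 3, t = -5 − 2·6 = -17  (check: 515·3 + 90·(-17) = 15)
  q = 1: r = 10, s = -1 − 1·3 = -4, t = 6 − 1·(-17) = 23  (check: 515·(-4) + 90·23 = 10)
  q = 1: r = 5, s = 3 − 1·(-4) = 7, t = -17 − 1·23 = -40  (check: 515·7 + 90·(-40) = 5)
The row with r = 5 (the gcd) gives the Bezout coefficients s = 7, t = -40.
Result: 515 · (7) + 90 · (-40) = 5.

gcd(515, 90) = 5; s = 7, t = -40 (check: 515·7 + 90·(-40) = 5).


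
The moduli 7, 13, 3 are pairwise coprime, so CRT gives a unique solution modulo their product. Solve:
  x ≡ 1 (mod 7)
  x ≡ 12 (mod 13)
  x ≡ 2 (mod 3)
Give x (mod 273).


Moduli 7, 13, 3 are pairwise coprime; by CRT there is a unique solution modulo M = 7 · 13 · 3 = 273.
Solve pairwise, accumulating the modulus:
  Start with x ≡ 1 (mod 7).
  Combine with x ≡ 12 (mod 13): since gcd(7, 13) = 1, we get a unique residue mod 91.
    Write x = 1 + 7·t and substitute into x ≡ 12 (mod 13): 7·t ≡ 12 − 1 = 11 (mod 13).
    The inverse of 7 mod 13 is 2 (since 7·2 = 14 = 1·13 + 1), so t ≡ 2·11 = 22 ≡ 9 (mod 13).
    Then x = 1 + 7·9 = 64, valid modulo lcm(7, 13) = 91: x ≡ 64 (mod 91).
  Combine with x ≡ 2 (mod 3): since gcd(91, 3) = 1, we get a unique residue mod 273.
    Write x = 64 + 91·t and substitute into x ≡ 2 (mod 3): 91·t ≡ 2 − 64 = -62 (mod 3).
    Reduce coefficients mod 3: 1·t ≡ 1 (mod 3).
    So t ≡ 1 (mod 3).
    Then x = 64 + 91·1 = 155, valid modulo lcm(91, 3) = 273: x ≡ 155 (mod 273).
Verify: 155 mod 7 = 1 ✓, 155 mod 13 = 12 ✓, 155 mod 3 = 2 ✓.

x ≡ 155 (mod 273).


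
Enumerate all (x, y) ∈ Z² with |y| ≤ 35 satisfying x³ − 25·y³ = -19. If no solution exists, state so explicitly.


The equation is x³ - 25y³ = -19. For fixed y, x³ = 25·y³ − 19, so a solution requires the RHS to be a perfect cube.
Strategy: iterate y from -35 to 35, compute RHS = 25·y³ − 19, and check whether it is a (positive or negative) perfect cube.
Check small values of y:
  y = 0: RHS = -19 is not a perfect cube.
  y = 1: RHS = 6 is not a perfect cube.
  y = -1: RHS = -44 is not a perfect cube.
  y = 2: RHS = 181 is not a perfect cube.
  y = -2: RHS = -219 is not a perfect cube.
  y = 3: RHS = 656 is not a perfect cube.
  y = -3: RHS = -694 is not a perfect cube.
Continuing the search up to |y| = 35 finds no solutions either.
No (x, y) in the scanned range satisfies the equation.

No integer solutions with |y| ≤ 35.


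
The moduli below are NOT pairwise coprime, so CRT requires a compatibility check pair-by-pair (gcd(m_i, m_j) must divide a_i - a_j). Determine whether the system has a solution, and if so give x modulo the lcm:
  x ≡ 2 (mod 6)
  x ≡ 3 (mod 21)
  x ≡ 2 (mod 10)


Moduli 6, 21, 10 are not pairwise coprime, so CRT works modulo lcm(m_i) when all pairwise compatibility conditions hold.
Pairwise compatibility: gcd(m_i, m_j) must divide a_i - a_j for every pair.
Merge one congruence at a time:
  Start: x ≡ 2 (mod 6).
  Combine with x ≡ 3 (mod 21): gcd(6, 21) = 3, and 3 - 2 = 1 is NOT divisible by 3.
    ⇒ system is inconsistent (no integer solution).

No solution (the system is inconsistent).


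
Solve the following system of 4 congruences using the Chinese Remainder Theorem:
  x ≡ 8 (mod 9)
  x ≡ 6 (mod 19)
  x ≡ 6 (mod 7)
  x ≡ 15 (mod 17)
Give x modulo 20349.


Product of moduli M = 9 · 19 · 7 · 17 = 20349.
Merge one congruence at a time:
  Start: x ≡ 8 (mod 9).
  Combine with x ≡ 6 (mod 19); new modulus lcm = 171.
    Write x = 8 + 9·t and substitute into x ≡ 6 (mod 19): 9·t ≡ 6 − 8 = -2 (mod 19).
    Reduce coefficients mod 19: 9·t ≡ 17 (mod 19).
    The inverse of 9 mod 19 is 17 (since 9·17 = 153 = 8·19 + 1), so t ≡ 17·17 = 289 ≡ 4 (mod 19).
    Then x = 8 + 9·4 = 44, valid modulo lcm(9, 19) = 171: x ≡ 44 (mod 171).
  Combine with x ≡ 6 (mod 7); new modulus lcm = 1197.
    Write x = 44 + 171·t and substitute into x ≡ 6 (mod 7): 171·t ≡ 6 − 44 = -38 (mod 7).
    Reduce coefficients mod 7: 3·t ≡ 4 (mod 7).
    The inverse of 3 mod 7 is 5 (since 3·5 = 15 = 2·7 + 1), so t ≡ 5·4 = 20 ≡ 6 (mod 7).
    Then x = 44 + 171·6 = 1070, valid modulo lcm(171, 7) = 1197: x ≡ 1070 (mod 1197).
  Combine with x ≡ 15 (mod 17); new modulus lcm = 20349.
    Write x = 1070 + 1197·t and substitute into x ≡ 15 (mod 17): 1197·t ≡ 15 − 1070 = -1055 (mod 17).
    Reduce coefficients mod 17: 7·t ≡ 16 (mod 17).
    The inverse of 7 mod 17 is 5 (since 7·5 = 35 = 2·17 + 1), so t ≡ 5·16 = 80 ≡ 12 (mod 17).
    Then x = 1070 + 1197·12 = 15434, valid modulo lcm(1197, 17) = 20349: x ≡ 15434 (mod 20349).
Verify against each original: 15434 mod 9 = 8, 15434 mod 19 = 6, 15434 mod 7 = 6, 15434 mod 17 = 15.

x ≡ 15434 (mod 20349).
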